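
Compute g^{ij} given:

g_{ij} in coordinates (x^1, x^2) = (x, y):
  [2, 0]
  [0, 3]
The metric is diagonal, so g^{ij} is diagonal with entries 1/g_{ii}: diag(1/2, 1/3).
g^{ij}:
  [1/2, 0]
  [0, 1/3]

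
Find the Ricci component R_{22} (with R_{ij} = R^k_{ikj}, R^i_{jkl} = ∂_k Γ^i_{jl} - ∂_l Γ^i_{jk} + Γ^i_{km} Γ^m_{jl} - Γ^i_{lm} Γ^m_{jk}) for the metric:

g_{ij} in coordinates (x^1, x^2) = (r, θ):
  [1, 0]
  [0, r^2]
Non-zero Christoffel symbols (Γ^k_{ij} = Γ^k_{ji}):
Γ^r_{θ θ} = -r
Γ^θ_{r θ} = 1/r
R^r_{θ r θ} = ∂_r Γ^r_{θ θ} - ∂_θ Γ^r_{θ r} + Γ^r_{r m} Γ^m_{θ θ} - Γ^r_{θ m} Γ^m_{θ r}
  = (-1) - (0) + (0) - (-1) = 0
R^θ_{θ θ θ} = 0 (a repeated index in an antisymmetric pair)
R_{θθ} = R^r_{θ r θ} + R^θ_{θ θ θ} = (0) + (0) = 0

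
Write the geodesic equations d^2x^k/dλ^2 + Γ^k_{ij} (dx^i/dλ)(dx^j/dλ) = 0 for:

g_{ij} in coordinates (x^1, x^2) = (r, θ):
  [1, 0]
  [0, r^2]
Geodesic equation: d^2x^k/dλ^2 + Γ^k_{ij} (dx^i/dλ)(dx^j/dλ) = 0.
Non-zero Christoffel symbols:
Γ^r_{θ θ} = -r
Γ^θ_{r θ} = 1/r
Substituting (the symmetric pair Γ^k_{ij}, Γ^k_{ji} combines into a factor 2):
d^2r/dλ^2 - r (dθ/dλ)^2 = 0
d^2θ/dλ^2 + (2/r) (dr/dλ)(dθ/dλ) = 0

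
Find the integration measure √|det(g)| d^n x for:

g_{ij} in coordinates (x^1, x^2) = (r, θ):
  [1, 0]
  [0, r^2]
det(g) = r^2
√|det(g)| = r
Volume element: dV = r dr dθ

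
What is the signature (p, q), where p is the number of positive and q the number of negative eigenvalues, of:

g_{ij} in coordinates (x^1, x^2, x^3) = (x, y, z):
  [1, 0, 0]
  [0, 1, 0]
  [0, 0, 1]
The metric is diagonal, so its eigenvalues are the diagonal entries: 1, 1, 1 (at a generic point, where coordinate-dependent entries are positive).
3 positive, 0 negative.
(3, 0) - Riemannian (positive definite)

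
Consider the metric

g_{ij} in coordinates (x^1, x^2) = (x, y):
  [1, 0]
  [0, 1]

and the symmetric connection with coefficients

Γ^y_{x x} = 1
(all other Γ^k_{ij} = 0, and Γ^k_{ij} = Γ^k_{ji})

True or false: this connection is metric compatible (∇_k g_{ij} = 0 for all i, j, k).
Using ∇_k g_{ij} = ∂_k g_{ij} - Γ^m_{ki} g_{mj} - Γ^m_{kj} g_{im}:
∇_x g_{xy} = (0) - (1) - (0) = -1 ≠ 0
So the connection is not metric compatible (it is not the Levi-Civita connection).
False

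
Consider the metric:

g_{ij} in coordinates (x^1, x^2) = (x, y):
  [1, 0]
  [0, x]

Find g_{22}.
With x^1 = x, x^2 = y, g_{22} = g_{yy} is the row-2, column-2 entry of the matrix.
g_{22} = x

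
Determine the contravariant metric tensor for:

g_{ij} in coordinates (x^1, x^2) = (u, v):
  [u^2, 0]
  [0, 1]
The metric is diagonal, so g^{ij} is diagonal with entries 1/g_{ii}: diag(1/(u^2), 1).
g^{ij}:
  [1/u^2, 0]
  [0, 1]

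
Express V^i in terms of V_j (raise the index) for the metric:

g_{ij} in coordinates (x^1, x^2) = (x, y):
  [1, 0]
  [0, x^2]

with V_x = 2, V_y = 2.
Inverse metric (diagonal): g^{xx} = 1, g^{yy} = 1/x^2
V^i = g^{ij} V_j:
V^x = (1)(2) + (0)(2) = 2
V^y = (0)(2) + (1/x^2)(2) = 2/x^2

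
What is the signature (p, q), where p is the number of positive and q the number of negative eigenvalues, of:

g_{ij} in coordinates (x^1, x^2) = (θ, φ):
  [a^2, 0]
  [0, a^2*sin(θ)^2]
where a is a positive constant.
The metric is diagonal, so its eigenvalues are the diagonal entries: a^2, a^2*sin(θ)^2 (at a generic point, where coordinate-dependent entries are positive).
2 positive, 0 negative.
(2, 0) - Riemannian (positive definite)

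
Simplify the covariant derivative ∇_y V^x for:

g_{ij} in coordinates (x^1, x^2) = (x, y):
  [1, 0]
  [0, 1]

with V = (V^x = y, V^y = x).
All Christoffel symbols are zero.
∇_y V^x = ∂_y V^x + Γ^x_{y j} V^j
  = (1) + (0)(y) + (0)(x)
  = 1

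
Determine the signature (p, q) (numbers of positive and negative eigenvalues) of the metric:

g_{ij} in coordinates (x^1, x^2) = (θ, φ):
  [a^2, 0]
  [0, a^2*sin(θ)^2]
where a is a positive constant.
The metric is diagonal, so its eigenvalues are the diagonal entries: a^2, a^2*sin(θ)^2 (at a generic point, where coordinate-dependent entries are positive).
2 positive, 0 negative.
(2, 0) - Riemannian (positive definite)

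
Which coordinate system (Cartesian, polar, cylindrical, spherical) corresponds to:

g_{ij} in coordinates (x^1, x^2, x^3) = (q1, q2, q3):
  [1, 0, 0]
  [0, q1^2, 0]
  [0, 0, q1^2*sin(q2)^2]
The line element ds^2 = dq1^2 + q1^2 dq2^2 + q1^2 sin(q2)^2 dq3^2 is dr^2 + r^2 dθ^2 + r^2 sin(θ)^2 dφ^2 with q1 = r, q2 = θ, q3 = φ.
spherical coordinates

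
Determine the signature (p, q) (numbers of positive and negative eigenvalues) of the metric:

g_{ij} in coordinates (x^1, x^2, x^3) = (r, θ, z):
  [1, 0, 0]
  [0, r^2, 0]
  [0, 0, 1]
The metric is diagonal, so its eigenvalues are the diagonal entries: 1, r^2, 1 (at a generic point, where coordinate-dependent entries are positive).
3 positive, 0 negative.
(3, 0) - Riemannian (positive definite)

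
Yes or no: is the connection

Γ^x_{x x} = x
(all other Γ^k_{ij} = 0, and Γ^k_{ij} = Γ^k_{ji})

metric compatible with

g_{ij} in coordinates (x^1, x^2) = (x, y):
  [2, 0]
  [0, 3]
Using ∇_k g_{ij} = ∂_k g_{ij} - Γ^m_{ki} g_{mj} - Γ^m_{kj} g_{im}:
∇_x g_{xx} = (0) - (2*x) - (2*x) = -4*x ≠ 0
So the connection is not metric compatible (it is not the Levi-Civita connection).
No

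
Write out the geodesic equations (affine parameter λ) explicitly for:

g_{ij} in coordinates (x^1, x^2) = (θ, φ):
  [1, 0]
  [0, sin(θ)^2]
Geodesic equation: d^2x^k/dλ^2 + Γ^k_{ij} (dx^i/dλ)(dx^j/dλ) = 0.
Non-zero Christoffel symbols:
Γ^θ_{φ φ} = -sin(2*θ)/2
Γ^φ_{θ φ} = 1/tan(θ)
Substituting (the symmetric pair Γ^k_{ij}, Γ^k_{ji} combines into a factor 2):
d^2θ/dλ^2 - (sin(2*θ)/2) (dφ/dλ)^2 = 0
d^2φ/dλ^2 + (2/tan(θ)) (dθ/dλ)(dφ/dλ) = 0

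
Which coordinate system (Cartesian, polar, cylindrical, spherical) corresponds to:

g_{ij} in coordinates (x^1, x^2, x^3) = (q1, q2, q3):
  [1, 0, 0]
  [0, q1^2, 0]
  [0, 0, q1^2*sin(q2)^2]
The line element ds^2 = dq1^2 + q1^2 dq2^2 + q1^2 sin(q2)^2 dq3^2 is dr^2 + r^2 dθ^2 + r^2 sin(θ)^2 dφ^2 with q1 = r, q2 = θ, q3 = φ.
spherical coordinates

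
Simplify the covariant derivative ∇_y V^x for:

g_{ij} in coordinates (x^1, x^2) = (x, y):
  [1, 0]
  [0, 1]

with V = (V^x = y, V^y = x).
All Christoffel symbols are zero.
∇_y V^x = ∂_y V^x + Γ^x_{y j} V^j
  = (1) + (0)(y) + (0)(x)
  = 1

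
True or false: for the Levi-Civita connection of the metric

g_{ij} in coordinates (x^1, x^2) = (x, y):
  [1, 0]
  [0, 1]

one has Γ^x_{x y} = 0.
Γ^x_{x y} = (1/2) g^{xx} (∂_x g_{xy} + ∂_y g_{xx} - ∂_x g_{xy}) = (1/2)(1)((0) + (0) - (0)) = 0
This equals the proposed value 0.
True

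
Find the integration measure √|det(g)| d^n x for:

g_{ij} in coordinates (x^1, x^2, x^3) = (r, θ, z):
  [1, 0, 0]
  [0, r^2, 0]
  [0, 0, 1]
det(g) = r^2
√|det(g)| = r
Volume element: dV = r dr dθ dz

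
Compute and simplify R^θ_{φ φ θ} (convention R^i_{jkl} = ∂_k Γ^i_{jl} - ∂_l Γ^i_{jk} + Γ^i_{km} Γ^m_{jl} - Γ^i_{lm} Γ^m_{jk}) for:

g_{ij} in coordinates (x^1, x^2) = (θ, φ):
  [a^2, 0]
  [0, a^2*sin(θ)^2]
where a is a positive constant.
Non-zero Christoffel symbols (Γ^k_{ij} = Γ^k_{ji}):
Γ^θ_{φ φ} = -sin(2*θ)/2
Γ^φ_{θ φ} = 1/tan(θ)
R^θ_{φ φ θ} = ∂_φ Γ^θ_{φ θ} - ∂_θ Γ^θ_{φ φ} + Γ^θ_{φ m} Γ^m_{φ θ} - Γ^θ_{θ m} Γ^m_{φ φ}
  = (0) - (-cos(2*θ)) + (-cos(θ)^2) - (0) = -sin(θ)^2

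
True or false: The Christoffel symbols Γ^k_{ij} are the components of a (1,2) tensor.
Under a change of coordinates Γ picks up an inhomogeneous term ∂²x/∂x'∂x'; e.g. Γ = 0 in Cartesian coordinates but Γ^r_{θθ} = -r in polar coordinates on the same flat plane.
False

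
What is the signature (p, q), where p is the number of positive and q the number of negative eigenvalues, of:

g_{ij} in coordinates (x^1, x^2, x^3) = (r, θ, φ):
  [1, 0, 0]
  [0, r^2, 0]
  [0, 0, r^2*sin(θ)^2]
The metric is diagonal, so its eigenvalues are the diagonal entries: 1, r^2, r^2*sin(θ)^2 (at a generic point, where coordinate-dependent entries are positive).
3 positive, 0 negative.
(3, 0) - Riemannian (positive definite)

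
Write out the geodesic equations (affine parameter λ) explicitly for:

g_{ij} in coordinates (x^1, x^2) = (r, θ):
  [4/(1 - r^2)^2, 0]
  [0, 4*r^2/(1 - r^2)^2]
Geodesic equation: d^2x^k/dλ^2 + Γ^k_{ij} (dx^i/dλ)(dx^j/dλ) = 0.
Non-zero Christoffel symbols:
Γ^r_{r r} = 2*r/(1 - r^2)
Γ^r_{θ θ} = (r^3 + r)/(r^2 - 1)
Γ^θ_{r θ} = (-r^2 - 1)/(r^3 - r)
Substituting (the symmetric pair Γ^k_{ij}, Γ^k_{ji} combines into a factor 2):
d^2r/dλ^2 + (2*r/(1 - r^2)) (dr/dλ)^2 + ((r^3 + r)/(r^2 - 1)) (dθ/dλ)^2 = 0
d^2θ/dλ^2 + ((-2*r^2 - 2)/(r^3 - r)) (dr/dλ)(dθ/dλ) = 0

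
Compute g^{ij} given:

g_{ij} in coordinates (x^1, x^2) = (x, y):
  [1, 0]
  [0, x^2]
The metric is diagonal, so g^{ij} is diagonal with entries 1/g_{ii}: diag(1, 1/(x^2)).
g^{ij}:
  [1, 0]
  [0, 1/x^2]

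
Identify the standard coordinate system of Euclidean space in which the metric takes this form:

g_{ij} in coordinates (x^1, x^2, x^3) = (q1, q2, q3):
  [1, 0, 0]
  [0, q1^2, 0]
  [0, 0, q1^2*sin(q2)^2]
The line element ds^2 = dq1^2 + q1^2 dq2^2 + q1^2 sin(q2)^2 dq3^2 is dr^2 + r^2 dθ^2 + r^2 sin(θ)^2 dφ^2 with q1 = r, q2 = θ, q3 = φ.
spherical coordinates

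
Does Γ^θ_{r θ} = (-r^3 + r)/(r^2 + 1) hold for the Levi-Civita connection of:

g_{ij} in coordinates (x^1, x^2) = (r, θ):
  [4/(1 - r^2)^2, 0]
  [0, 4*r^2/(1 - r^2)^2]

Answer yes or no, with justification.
Γ^θ_{r θ} = (1/2) g^{θθ} (∂_r g_{θθ} + ∂_θ g_{θr} - ∂_θ g_{rθ}) = (1/2)((1 - r^2)^2/(4*r^2))((-8*(r^3 + r)/(r^2 - 1)^3) + (0) - (0)) = (-r^2 - 1)/(r^3 - r)
This differs from the proposed value (-r^3 + r)/(r^2 + 1).
No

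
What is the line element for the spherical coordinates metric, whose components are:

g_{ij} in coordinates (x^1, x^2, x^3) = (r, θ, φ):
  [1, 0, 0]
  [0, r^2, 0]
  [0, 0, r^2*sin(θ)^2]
ds^2 = g_{ij} dx^i dx^j; only the non-zero components contribute.
ds^2 = dr^2 + r^2 dθ^2 + r^2*sin(θ)^2 dφ^2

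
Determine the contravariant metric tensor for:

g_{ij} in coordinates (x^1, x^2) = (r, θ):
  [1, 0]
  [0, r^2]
The metric is diagonal, so g^{ij} is diagonal with entries 1/g_{ii}: diag(1, 1/(r^2)).
g^{ij}:
  [1, 0]
  [0, 1/r^2]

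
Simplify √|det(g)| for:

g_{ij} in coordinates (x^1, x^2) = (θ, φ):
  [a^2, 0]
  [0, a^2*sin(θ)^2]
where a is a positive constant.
det(g) = a^4*sin(θ)^2
√|det(g)| = a^2*sin(θ) (taking 0 < θ < π so that |sin(θ)| = sin(θ))
Volume element: dV = a^2*sin(θ) dθ dφ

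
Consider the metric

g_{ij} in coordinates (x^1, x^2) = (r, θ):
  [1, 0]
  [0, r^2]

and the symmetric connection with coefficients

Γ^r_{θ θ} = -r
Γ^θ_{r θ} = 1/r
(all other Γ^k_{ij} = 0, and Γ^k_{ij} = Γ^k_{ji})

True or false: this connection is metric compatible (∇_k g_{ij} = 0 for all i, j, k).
Using ∇_k g_{ij} = ∂_k g_{ij} - Γ^m_{ki} g_{mj} - Γ^m_{kj} g_{im}:
e.g. ∇_r g_{θθ} = (2*r) - (r) - (r) = 0
Every component ∇_k g_{ij} vanishes: the connection is metric compatible.
True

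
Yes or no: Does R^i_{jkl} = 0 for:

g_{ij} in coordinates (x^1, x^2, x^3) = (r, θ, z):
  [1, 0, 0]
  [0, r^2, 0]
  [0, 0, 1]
Non-zero Christoffel symbols:
Γ^r_{θ θ} = -r
Γ^θ_{r θ} = 1/r
Ricci tensor: R_{rr} = 0, R_{rθ} = 0, R_{rz} = 0, R_{θθ} = 0, R_{θz} = 0, R_{zz} = 0
All R_{ij} vanish; in 3 dimensions the Riemann tensor is fully determined by the Ricci tensor, so R^i_{jkl} = 0: the metric is flat (curvilinear coordinates on flat space).
Yes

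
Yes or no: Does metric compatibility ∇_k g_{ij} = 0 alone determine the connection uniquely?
One also needs vanishing torsion; metric compatibility plus torsion-freeness singles out the Levi-Civita connection.
No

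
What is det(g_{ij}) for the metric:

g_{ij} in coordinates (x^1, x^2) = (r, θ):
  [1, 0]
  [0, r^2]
For a 2×2 metric: det(g) = g_{11}·g_{22} - g_{12}·g_{21}
= (1)·(r^2) - (0)·(0)
= r^2 - 0
det(g) = r^2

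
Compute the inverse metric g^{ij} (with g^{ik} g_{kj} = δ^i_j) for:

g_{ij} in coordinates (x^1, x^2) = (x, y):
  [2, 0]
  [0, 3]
The metric is diagonal, so g^{ij} is diagonal with entries 1/g_{ii}: diag(1/2, 1/3).
g^{ij}:
  [1/2, 0]
  [0, 1/3]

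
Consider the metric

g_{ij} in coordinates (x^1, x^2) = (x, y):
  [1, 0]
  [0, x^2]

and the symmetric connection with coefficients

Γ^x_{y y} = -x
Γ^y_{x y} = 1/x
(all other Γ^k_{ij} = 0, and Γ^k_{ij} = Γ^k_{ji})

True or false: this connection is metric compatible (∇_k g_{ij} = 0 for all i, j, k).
Using ∇_k g_{ij} = ∂_k g_{ij} - Γ^m_{ki} g_{mj} - Γ^m_{kj} g_{im}:
e.g. ∇_x g_{yy} = (2*x) - (x) - (x) = 0
Every component ∇_k g_{ij} vanishes: the connection is metric compatible.
True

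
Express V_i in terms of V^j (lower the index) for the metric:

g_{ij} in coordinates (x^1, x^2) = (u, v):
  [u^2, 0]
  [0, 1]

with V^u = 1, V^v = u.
V_i = g_{ij} V^j:
V_u = (u^2)(1) + (0)(u) = u^2
V_v = (0)(1) + (1)(u) = u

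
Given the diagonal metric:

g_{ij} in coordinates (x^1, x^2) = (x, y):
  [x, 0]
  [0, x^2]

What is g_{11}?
With x^1 = x, x^2 = y, g_{11} = g_{xx} is the row-1, column-1 entry of the matrix.
g_{11} = x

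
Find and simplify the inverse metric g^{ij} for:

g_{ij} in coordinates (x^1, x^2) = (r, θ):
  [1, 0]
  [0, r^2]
The metric is diagonal, so g^{ij} is diagonal with entries 1/g_{ii}: diag(1, 1/(r^2)).
g^{ij}:
  [1, 0]
  [0, 1/r^2]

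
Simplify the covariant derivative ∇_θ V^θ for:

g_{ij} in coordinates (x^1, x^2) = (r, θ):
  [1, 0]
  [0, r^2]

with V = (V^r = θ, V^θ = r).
Non-zero Christoffel symbols:
Γ^r_{θ θ} = -r
Γ^θ_{r θ} = 1/r
∇_θ V^θ = ∂_θ V^θ + Γ^θ_{θ j} V^j
  = (0) + (1/r)(θ) + (0)(r)
  = θ/r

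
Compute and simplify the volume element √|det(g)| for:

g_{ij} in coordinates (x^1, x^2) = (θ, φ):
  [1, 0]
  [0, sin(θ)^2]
det(g) = sin(θ)^2
√|det(g)| = sin(θ) (taking 0 < θ < π so that |sin(θ)| = sin(θ))
Volume element: dV = sin(θ) dθ dφ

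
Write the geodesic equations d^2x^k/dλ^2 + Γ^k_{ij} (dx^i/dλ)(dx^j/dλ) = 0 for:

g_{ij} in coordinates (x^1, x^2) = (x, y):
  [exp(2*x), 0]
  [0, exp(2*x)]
Geodesic equation: d^2x^k/dλ^2 + Γ^k_{ij} (dx^i/dλ)(dx^j/dλ) = 0.
Non-zero Christoffel symbols:
Γ^x_{x x} = 1
Γ^x_{y y} = -1
Γ^y_{x y} = 1
Substituting (the symmetric pair Γ^k_{ij}, Γ^k_{ji} combines into a factor 2):
d^2x/dλ^2 + (dx/dλ)^2 - (dy/dλ)^2 = 0
d^2y/dλ^2 + 2 (dx/dλ)(dy/dλ) = 0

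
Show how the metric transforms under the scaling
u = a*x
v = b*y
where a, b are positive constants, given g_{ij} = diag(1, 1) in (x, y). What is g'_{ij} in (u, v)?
Invert the transformation: x = u/a, y = v/b
g'_{ij} = (∂x^k/∂x'^i)(∂x^l/∂x'^j) g_{kl}; with g_{kl} = δ_{kl} this is Σ_k (∂x^k/∂x'^i)(∂x^k/∂x'^j).
Jacobian: ∂x/∂u = 1/a, ∂x/∂v = 0, ∂y/∂u = 0, ∂y/∂v = 1/b
g'_{uu} = (1/a)(1/a) + (0)(0) = 1/a^2
g'_{uv} = (1/a)(0) + (0)(1/b) = 0
g'_{vv} = (0)(0) + (1/b)(1/b) = 1/b^2
g'_{ij} = diag(1/a^2, 1/b^2)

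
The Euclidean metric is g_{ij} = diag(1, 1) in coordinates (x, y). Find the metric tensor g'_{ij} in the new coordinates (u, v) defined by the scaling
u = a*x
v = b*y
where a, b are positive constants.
Invert the transformation: x = u/a, y = v/b
g'_{ij} = (∂x^k/∂x'^i)(∂x^l/∂x'^j) g_{kl}; with g_{kl} = δ_{kl} this is Σ_k (∂x^k/∂x'^i)(∂x^k/∂x'^j).
Jacobian: ∂x/∂u = 1/a, ∂x/∂v = 0, ∂y/∂u = 0, ∂y/∂v = 1/b
g'_{uu} = (1/a)(1/a) + (0)(0) = 1/a^2
g'_{uv} = (1/a)(0) + (0)(1/b) = 0
g'_{vv} = (0)(0) + (1/b)(1/b) = 1/b^2
g'_{ij} = diag(1/a^2, 1/b^2)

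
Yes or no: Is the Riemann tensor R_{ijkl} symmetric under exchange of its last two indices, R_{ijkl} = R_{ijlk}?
It is antisymmetric in the last pair: R_{ijkl} = -R_{ijlk}.
No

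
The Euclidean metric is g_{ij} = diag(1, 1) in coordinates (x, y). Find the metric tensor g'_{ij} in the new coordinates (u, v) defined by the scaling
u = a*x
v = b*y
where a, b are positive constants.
Invert the transformation: x = u/a, y = v/b
g'_{ij} = (∂x^k/∂x'^i)(∂x^l/∂x'^j) g_{kl}; with g_{kl} = δ_{kl} this is Σ_k (∂x^k/∂x'^i)(∂x^k/∂x'^j).
Jacobian: ∂x/∂u = 1/a, ∂x/∂v = 0, ∂y/∂u = 0, ∂y/∂v = 1/b
g'_{uu} = (1/a)(1/a) + (0)(0) = 1/a^2
g'_{uv} = (1/a)(0) + (0)(1/b) = 0
g'_{vv} = (0)(0) + (1/b)(1/b) = 1/b^2
g'_{ij} = diag(1/a^2, 1/b^2)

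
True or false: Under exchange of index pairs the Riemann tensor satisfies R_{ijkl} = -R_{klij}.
The pair-exchange symmetry has a plus sign: R_{ijkl} = +R_{klij}.
False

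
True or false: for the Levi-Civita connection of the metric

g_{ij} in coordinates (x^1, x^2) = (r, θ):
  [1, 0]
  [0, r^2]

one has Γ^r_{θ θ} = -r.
Γ^r_{θ θ} = (1/2) g^{rr} (∂_θ g_{rθ} + ∂_θ g_{rθ} - ∂_r g_{θθ}) = (1/2)(1)((0) + (0) - (2*r)) = -r
This equals the proposed value -r.
True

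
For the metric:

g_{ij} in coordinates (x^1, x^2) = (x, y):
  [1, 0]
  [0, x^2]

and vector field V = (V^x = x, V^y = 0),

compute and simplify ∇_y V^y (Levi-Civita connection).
Non-zero Christoffel symbols:
Γ^x_{y y} = -x
Γ^y_{x y} = 1/x
∇_y V^y = ∂_y V^y + Γ^y_{y j} V^j
  = (0) + (1/x)(x) + (0)(0)
  = 1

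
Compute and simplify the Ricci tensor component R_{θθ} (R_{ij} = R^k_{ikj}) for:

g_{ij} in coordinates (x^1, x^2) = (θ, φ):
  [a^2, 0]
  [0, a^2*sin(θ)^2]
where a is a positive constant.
Non-zero Christoffel symbols (Γ^k_{ij} = Γ^k_{ji}):
Γ^θ_{φ φ} = -sin(2*θ)/2
Γ^φ_{θ φ} = 1/tan(θ)
R^θ_{θ θ θ} = 0 (a repeated index in an antisymmetric pair)
R^φ_{θ φ θ} = ∂_φ Γ^φ_{θ θ} - ∂_θ Γ^φ_{θ φ} + Γ^φ_{φ m} Γ^m_{θ θ} - Γ^φ_{θ m} Γ^m_{θ φ}
  = (0) - (-1/sin(θ)^2) + (0) - (1/tan(θ)^2) = 1
R_{θθ} = R^θ_{θ θ θ} + R^φ_{θ φ θ} = (0) + (1) = 1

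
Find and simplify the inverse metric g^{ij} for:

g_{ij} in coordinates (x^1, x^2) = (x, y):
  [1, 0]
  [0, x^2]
The metric is diagonal, so g^{ij} is diagonal with entries 1/g_{ii}: diag(1, 1/(x^2)).
g^{ij}:
  [1, 0]
  [0, 1/x^2]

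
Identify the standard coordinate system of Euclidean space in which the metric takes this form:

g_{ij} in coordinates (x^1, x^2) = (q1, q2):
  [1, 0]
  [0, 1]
All components are constant and the metric is the identity, i.e. orthonormal rectilinear coordinates.
Cartesian (2D) coordinates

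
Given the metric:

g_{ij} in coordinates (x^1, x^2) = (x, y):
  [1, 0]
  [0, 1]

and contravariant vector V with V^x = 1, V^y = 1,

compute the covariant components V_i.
V_i = g_{ij} V^j:
V_x = (1)(1) + (0)(1) = 1
V_y = (0)(1) + (1)(1) = 1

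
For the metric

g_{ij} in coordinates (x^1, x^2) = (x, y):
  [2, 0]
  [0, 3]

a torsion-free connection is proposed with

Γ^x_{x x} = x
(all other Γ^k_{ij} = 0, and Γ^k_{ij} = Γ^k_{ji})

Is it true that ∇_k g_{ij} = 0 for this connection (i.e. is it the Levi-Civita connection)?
Using ∇_k g_{ij} = ∂_k g_{ij} - Γ^m_{ki} g_{mj} - Γ^m_{kj} g_{im}:
∇_x g_{xx} = (0) - (2*x) - (2*x) = -4*x ≠ 0
So the connection is not metric compatible (it is not the Levi-Civita connection).
No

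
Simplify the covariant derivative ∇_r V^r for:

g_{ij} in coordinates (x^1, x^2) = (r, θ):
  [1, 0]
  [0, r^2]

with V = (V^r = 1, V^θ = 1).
Non-zero Christoffel symbols:
Γ^r_{θ θ} = -r
Γ^θ_{r θ} = 1/r
∇_r V^r = ∂_r V^r + Γ^r_{r j} V^j
  = (0) + (0)(1) + (0)(1)
  = 0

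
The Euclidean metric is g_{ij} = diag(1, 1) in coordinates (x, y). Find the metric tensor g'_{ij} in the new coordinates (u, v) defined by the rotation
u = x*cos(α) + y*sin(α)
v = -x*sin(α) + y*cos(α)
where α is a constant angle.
Invert the transformation: x = u*cos(α) - v*sin(α), y = u*sin(α) + v*cos(α)
g'_{ij} = (∂x^k/∂x'^i)(∂x^l/∂x'^j) g_{kl}; with g_{kl} = δ_{kl} this is Σ_k (∂x^k/∂x'^i)(∂x^k/∂x'^j).
Jacobian: ∂x/∂u = cos(α), ∂x/∂v = -sin(α), ∂y/∂u = sin(α), ∂y/∂v = cos(α)
g'_{uu} = (cos(α))(cos(α)) + (sin(α))(sin(α)) = 1
g'_{uv} = (cos(α))(-sin(α)) + (sin(α))(cos(α)) = 0
g'_{vv} = (-sin(α))(-sin(α)) + (cos(α))(cos(α)) = 1
g'_{ij} = diag(1, 1)
The Euclidean metric is invariant under rotations.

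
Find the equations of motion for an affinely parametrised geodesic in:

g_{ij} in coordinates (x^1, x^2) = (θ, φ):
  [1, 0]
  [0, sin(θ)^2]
Geodesic equation: d^2x^k/dλ^2 + Γ^k_{ij} (dx^i/dλ)(dx^j/dλ) = 0.
Non-zero Christoffel symbols:
Γ^θ_{φ φ} = -sin(2*θ)/2
Γ^φ_{θ φ} = 1/tan(θ)
Substituting (the symmetric pair Γ^k_{ij}, Γ^k_{ji} combines into a factor 2):
d^2θ/dλ^2 - (sin(2*θ)/2) (dφ/dλ)^2 = 0
d^2φ/dλ^2 + (2/tan(θ)) (dθ/dλ)(dφ/dλ) = 0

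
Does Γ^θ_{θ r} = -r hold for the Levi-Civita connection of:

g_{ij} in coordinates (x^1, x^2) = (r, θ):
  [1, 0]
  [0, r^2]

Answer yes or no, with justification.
Γ^θ_{θ r} = (1/2) g^{θθ} (∂_θ g_{θr} + ∂_r g_{θθ} - ∂_θ g_{θr}) = (1/2)(1/r^2)((0) + (2*r) - (0)) = 1/r
This differs from the proposed value -r.
No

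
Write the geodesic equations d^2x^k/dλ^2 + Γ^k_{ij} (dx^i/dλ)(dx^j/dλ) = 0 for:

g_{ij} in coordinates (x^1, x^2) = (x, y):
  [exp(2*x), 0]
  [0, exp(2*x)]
Geodesic equation: d^2x^k/dλ^2 + Γ^k_{ij} (dx^i/dλ)(dx^j/dλ) = 0.
Non-zero Christoffel symbols:
Γ^x_{x x} = 1
Γ^x_{y y} = -1
Γ^y_{x y} = 1
Substituting (the symmetric pair Γ^k_{ij}, Γ^k_{ji} combines into a factor 2):
d^2x/dλ^2 + (dx/dλ)^2 - (dy/dλ)^2 = 0
d^2y/dλ^2 + 2 (dx/dλ)(dy/dλ) = 0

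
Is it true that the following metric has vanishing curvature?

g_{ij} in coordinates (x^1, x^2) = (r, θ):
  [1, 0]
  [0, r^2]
Non-zero Christoffel symbols:
Γ^r_{θ θ} = -r
Γ^θ_{r θ} = 1/r
Ricci tensor: R_{rr} = 0, R_{rθ} = 0, R_{θθ} = 0
All R_{ij} vanish; in 2 dimensions the Riemann tensor is fully determined by the Ricci tensor, so R^i_{jkl} = 0: the metric is flat (curvilinear coordinates on flat space).
Yes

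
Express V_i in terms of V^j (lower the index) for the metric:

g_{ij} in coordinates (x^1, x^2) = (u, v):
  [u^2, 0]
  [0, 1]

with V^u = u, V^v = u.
V_i = g_{ij} V^j:
V_u = (u^2)(u) + (0)(u) = u^3
V_v = (0)(u) + (1)(u) = u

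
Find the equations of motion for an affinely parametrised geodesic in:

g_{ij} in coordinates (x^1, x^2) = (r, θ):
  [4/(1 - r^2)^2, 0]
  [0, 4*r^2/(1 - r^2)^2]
Geodesic equation: d^2x^k/dλ^2 + Γ^k_{ij} (dx^i/dλ)(dx^j/dλ) = 0.
Non-zero Christoffel symbols:
Γ^r_{r r} = 2*r/(1 - r^2)
Γ^r_{θ θ} = (r^3 + r)/(r^2 - 1)
Γ^θ_{r θ} = (-r^2 - 1)/(r^3 - r)
Substituting (the symmetric pair Γ^k_{ij}, Γ^k_{ji} combines into a factor 2):
d^2r/dλ^2 + (2*r/(1 - r^2)) (dr/dλ)^2 + ((r^3 + r)/(r^2 - 1)) (dθ/dλ)^2 = 0
d^2θ/dλ^2 + ((-2*r^2 - 2)/(r^3 - r)) (dr/dλ)(dθ/dλ) = 0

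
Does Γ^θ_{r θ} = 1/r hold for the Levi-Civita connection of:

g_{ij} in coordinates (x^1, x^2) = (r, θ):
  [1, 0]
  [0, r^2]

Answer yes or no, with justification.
Γ^θ_{r θ} = (1/2) g^{θθ} (∂_r g_{θθ} + ∂_θ g_{θr} - ∂_θ g_{rθ}) = (1/2)(1/r^2)((2*r) + (0) - (0)) = 1/r
This equals the proposed value 1/r.
Yes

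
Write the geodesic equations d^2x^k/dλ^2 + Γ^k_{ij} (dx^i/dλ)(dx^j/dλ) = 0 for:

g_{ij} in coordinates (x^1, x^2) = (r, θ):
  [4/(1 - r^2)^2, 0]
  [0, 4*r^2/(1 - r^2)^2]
Geodesic equation: d^2x^k/dλ^2 + Γ^k_{ij} (dx^i/dλ)(dx^j/dλ) = 0.
Non-zero Christoffel symbols:
Γ^r_{r r} = 2*r/(1 - r^2)
Γ^r_{θ θ} = (r^3 + r)/(r^2 - 1)
Γ^θ_{r θ} = (-r^2 - 1)/(r^3 - r)
Substituting (the symmetric pair Γ^k_{ij}, Γ^k_{ji} combines into a factor 2):
d^2r/dλ^2 + (2*r/(1 - r^2)) (dr/dλ)^2 + ((r^3 + r)/(r^2 - 1)) (dθ/dλ)^2 = 0
d^2θ/dλ^2 + ((-2*r^2 - 2)/(r^3 - r)) (dr/dλ)(dθ/dλ) = 0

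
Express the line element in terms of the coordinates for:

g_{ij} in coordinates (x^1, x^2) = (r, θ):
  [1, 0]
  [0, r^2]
ds^2 = g_{ij} dx^i dx^j; only the non-zero components contribute.
ds^2 = dr^2 + r^2 dθ^2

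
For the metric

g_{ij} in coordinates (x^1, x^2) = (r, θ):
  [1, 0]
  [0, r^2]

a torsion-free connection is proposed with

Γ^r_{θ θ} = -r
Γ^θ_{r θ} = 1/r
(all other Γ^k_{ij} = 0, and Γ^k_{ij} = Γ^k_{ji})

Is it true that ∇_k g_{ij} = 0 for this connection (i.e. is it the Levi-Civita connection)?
Using ∇_k g_{ij} = ∂_k g_{ij} - Γ^m_{ki} g_{mj} - Γ^m_{kj} g_{im}:
e.g. ∇_r g_{θθ} = (2*r) - (r) - (r) = 0
Every component ∇_k g_{ij} vanishes: the connection is metric compatible.
Yes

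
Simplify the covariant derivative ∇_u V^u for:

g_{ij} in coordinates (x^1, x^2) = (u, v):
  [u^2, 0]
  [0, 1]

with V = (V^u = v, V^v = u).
Non-zero Christoffel symbols:
Γ^u_{u u} = 1/u
∇_u V^u = ∂_u V^u + Γ^u_{u j} V^j
  = (0) + (1/u)(v) + (0)(u)
  = v/u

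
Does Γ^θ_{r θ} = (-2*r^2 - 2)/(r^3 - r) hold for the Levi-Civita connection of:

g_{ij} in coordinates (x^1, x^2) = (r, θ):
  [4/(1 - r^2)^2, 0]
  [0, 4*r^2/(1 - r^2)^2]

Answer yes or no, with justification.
Γ^θ_{r θ} = (1/2) g^{θθ} (∂_r g_{θθ} + ∂_θ g_{θr} - ∂_θ g_{rθ}) = (1/2)((1 - r^2)^2/(4*r^2))((-8*(r^3 + r)/(r^2 - 1)^3) + (0) - (0)) = (-r^2 - 1)/(r^3 - r)
This differs from the proposed value (-2*r^2 - 2)/(r^3 - r).
No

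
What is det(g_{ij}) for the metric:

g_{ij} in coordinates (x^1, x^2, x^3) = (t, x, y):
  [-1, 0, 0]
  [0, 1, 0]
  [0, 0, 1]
Diagonal metric: det(g) = g_{11}·g_{22}·g_{33}
= (-1)·(1)·(1)
det(g) = -1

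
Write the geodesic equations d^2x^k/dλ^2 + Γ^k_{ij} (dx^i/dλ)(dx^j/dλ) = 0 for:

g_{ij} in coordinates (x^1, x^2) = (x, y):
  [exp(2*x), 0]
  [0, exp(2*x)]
Geodesic equation: d^2x^k/dλ^2 + Γ^k_{ij} (dx^i/dλ)(dx^j/dλ) = 0.
Non-zero Christoffel symbols:
Γ^x_{x x} = 1
Γ^x_{y y} = -1
Γ^y_{x y} = 1
Substituting (the symmetric pair Γ^k_{ij}, Γ^k_{ji} combines into a factor 2):
d^2x/dλ^2 + (dx/dλ)^2 - (dy/dλ)^2 = 0
d^2y/dλ^2 + 2 (dx/dλ)(dy/dλ) = 0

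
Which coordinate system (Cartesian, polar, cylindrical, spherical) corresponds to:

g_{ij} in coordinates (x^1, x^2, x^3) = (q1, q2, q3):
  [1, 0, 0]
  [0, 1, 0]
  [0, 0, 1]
All components are constant and the metric is the identity, i.e. orthonormal rectilinear coordinates.
Cartesian (3D) coordinates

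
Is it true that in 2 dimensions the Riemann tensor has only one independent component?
The number of independent components is n^2(n^2-1)/12 = 4·3/12 = 1 for n = 2 (e.g. R_{1212}).
Yes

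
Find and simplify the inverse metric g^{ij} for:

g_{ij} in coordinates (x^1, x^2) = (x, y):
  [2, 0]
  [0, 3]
The metric is diagonal, so g^{ij} is diagonal with entries 1/g_{ii}: diag(1/2, 1/3).
g^{ij}:
  [1/2, 0]
  [0, 1/3]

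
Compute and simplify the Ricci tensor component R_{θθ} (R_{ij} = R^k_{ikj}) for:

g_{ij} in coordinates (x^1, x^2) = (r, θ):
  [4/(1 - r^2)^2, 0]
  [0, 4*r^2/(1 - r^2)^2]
Non-zero Christoffel symbols (Γ^k_{ij} = Γ^k_{ji}):
Γ^r_{r r} = 2*r/(1 - r^2)
Γ^r_{θ θ} = (r^3 + r)/(r^2 - 1)
Γ^θ_{r θ} = (-r^2 - 1)/(r^3 - r)
R^r_{θ r θ} = ∂_r Γ^r_{θ θ} - ∂_θ Γ^r_{θ r} + Γ^r_{r m} Γ^m_{θ θ} - Γ^r_{θ m} Γ^m_{θ r}
  = ((r^4 - 4*r^2 - 1)/(r^2 - 1)^2) - (0) + (-2*r^2*(r^2 + 1)/(r^2 - 1)^2) - (-(r^2 + 1)^2/(r^2 - 1)^2) = -4*r^2/(r^2 - 1)^2
R^θ_{θ θ θ} = 0 (a repeated index in an antisymmetric pair)
R_{θθ} = R^r_{θ r θ} + R^θ_{θ θ θ} = (-4*r^2/(r^2 - 1)^2) + (0) = -4*r^2/(r^2 - 1)^2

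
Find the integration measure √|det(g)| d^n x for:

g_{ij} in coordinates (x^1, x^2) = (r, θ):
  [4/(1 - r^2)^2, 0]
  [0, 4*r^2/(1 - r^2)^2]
det(g) = 16*r^2/(1 - r^2)^4
√|det(g)| = 4*r/(r^2 - 1)^2
Volume element: dV = 4*r/(r^2 - 1)^2 dr dθ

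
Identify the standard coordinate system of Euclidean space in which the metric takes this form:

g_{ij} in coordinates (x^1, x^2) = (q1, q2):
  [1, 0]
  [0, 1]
All components are constant and the metric is the identity, i.e. orthonormal rectilinear coordinates.
Cartesian (2D) coordinates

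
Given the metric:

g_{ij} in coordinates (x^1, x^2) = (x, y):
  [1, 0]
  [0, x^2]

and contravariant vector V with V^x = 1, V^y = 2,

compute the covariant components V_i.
V_i = g_{ij} V^j:
V_x = (1)(1) + (0)(2) = 1
V_y = (0)(1) + (x^2)(2) = 2*x^2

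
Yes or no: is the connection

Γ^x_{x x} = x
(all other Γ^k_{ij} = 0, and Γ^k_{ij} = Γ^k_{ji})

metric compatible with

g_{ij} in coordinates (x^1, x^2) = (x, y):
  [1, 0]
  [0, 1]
Using ∇_k g_{ij} = ∂_k g_{ij} - Γ^m_{ki} g_{mj} - Γ^m_{kj} g_{im}:
∇_x g_{xx} = (0) - (x) - (x) = -2*x ≠ 0
So the connection is not metric compatible (it is not the Levi-Civita connection).
No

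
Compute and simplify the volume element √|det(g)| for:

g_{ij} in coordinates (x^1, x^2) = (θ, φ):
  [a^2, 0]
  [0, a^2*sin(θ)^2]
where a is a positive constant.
det(g) = a^4*sin(θ)^2
√|det(g)| = a^2*sin(θ) (taking 0 < θ < π so that |sin(θ)| = sin(θ))
Volume element: dV = a^2*sin(θ) dθ dφ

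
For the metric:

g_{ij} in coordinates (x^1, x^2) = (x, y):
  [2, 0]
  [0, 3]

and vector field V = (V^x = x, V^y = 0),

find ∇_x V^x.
All Christoffel symbols are zero.
∇_x V^x = ∂_x V^x + Γ^x_{x j} V^j
  = (1) + (0)(x) + (0)(0)
  = 1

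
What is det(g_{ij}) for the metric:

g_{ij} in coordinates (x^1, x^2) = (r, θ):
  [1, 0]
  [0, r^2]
For a 2×2 metric: det(g) = g_{11}·g_{22} - g_{12}·g_{21}
= (1)·(r^2) - (0)·(0)
= r^2 - 0
det(g) = r^2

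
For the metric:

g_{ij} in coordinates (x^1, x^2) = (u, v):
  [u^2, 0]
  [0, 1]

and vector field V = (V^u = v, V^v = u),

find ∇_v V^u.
Non-zero Christoffel symbols:
Γ^u_{u u} = 1/u
∇_v V^u = ∂_v V^u + Γ^u_{v j} V^j
  = (1) + (0)(v) + (0)(u)
  = 1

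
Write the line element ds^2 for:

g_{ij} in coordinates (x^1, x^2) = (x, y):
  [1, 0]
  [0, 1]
ds^2 = g_{ij} dx^i dx^j; only the non-zero components contribute.
ds^2 = dx^2 + dy^2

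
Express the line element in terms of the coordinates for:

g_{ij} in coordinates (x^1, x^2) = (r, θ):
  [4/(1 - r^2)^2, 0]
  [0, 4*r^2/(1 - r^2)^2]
ds^2 = g_{ij} dx^i dx^j; only the non-zero components contribute.
ds^2 = (4/(1 - r^2)^2) dr^2 + (4*r^2/(1 - r^2)^2) dθ^2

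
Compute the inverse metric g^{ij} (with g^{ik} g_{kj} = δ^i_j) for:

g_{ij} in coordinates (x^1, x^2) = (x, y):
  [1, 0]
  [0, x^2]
The metric is diagonal, so g^{ij} is diagonal with entries 1/g_{ii}: diag(1, 1/(x^2)).
g^{ij}:
  [1, 0]
  [0, 1/x^2]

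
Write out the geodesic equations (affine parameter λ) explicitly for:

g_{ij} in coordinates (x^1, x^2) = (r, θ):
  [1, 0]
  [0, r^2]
Geodesic equation: d^2x^k/dλ^2 + Γ^k_{ij} (dx^i/dλ)(dx^j/dλ) = 0.
Non-zero Christoffel symbols:
Γ^r_{θ θ} = -r
Γ^θ_{r θ} = 1/r
Substituting (the symmetric pair Γ^k_{ij}, Γ^k_{ji} combines into a factor 2):
d^2r/dλ^2 - r (dθ/dλ)^2 = 0
d^2θ/dλ^2 + (2/r) (dr/dλ)(dθ/dλ) = 0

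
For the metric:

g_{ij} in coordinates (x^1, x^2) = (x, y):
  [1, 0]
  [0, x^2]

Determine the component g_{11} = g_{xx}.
With x^1 = x, x^2 = y, g_{11} = g_{xx} is the row-1, column-1 entry of the matrix.
g_{11} = 1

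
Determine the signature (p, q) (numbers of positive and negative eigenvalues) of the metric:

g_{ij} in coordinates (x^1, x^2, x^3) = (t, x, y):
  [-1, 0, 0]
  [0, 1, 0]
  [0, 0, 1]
The metric is diagonal, so its eigenvalues are the diagonal entries: -1, 1, 1 (at a generic point, where coordinate-dependent entries are positive).
2 positive, 1 negative.
(2, 1) - Lorentzian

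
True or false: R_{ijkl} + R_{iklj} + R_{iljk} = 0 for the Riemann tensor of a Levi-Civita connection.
This is the first (algebraic) Bianchi identity.
True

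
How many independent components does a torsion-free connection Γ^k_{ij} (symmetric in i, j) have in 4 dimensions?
Γ^k_{ij} has n choices for the upper index and n(n+1)/2 independent symmetric lower index pairs.
Total = 4 × 4×5/2 = 4 × 10 = 40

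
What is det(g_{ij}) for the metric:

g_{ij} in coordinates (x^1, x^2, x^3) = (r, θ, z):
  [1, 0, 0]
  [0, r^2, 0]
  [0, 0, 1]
Diagonal metric: det(g) = g_{11}·g_{22}·g_{33}
= (1)·(r^2)·(1)
det(g) = r^2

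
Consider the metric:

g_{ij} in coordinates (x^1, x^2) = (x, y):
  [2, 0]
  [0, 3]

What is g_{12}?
With x^1 = x, x^2 = y, g_{12} = g_{xy} is the row-1, column-2 entry of the matrix.
g_{12} = 0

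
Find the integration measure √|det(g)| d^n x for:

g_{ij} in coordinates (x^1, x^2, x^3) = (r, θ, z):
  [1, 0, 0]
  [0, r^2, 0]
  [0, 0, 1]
det(g) = r^2
√|det(g)| = r
Volume element: dV = r dr dθ dz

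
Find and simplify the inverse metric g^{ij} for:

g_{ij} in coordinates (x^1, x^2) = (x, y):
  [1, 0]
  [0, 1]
The metric is diagonal, so g^{ij} is diagonal with entries 1/g_{ii}: diag(1, 1).
g^{ij}:
  [1, 0]
  [0, 1]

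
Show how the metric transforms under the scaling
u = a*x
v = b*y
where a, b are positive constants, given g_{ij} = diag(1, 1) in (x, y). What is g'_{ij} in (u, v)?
Invert the transformation: x = u/a, y = v/b
g'_{ij} = (∂x^k/∂x'^i)(∂x^l/∂x'^j) g_{kl}; with g_{kl} = δ_{kl} this is Σ_k (∂x^k/∂x'^i)(∂x^k/∂x'^j).
Jacobian: ∂x/∂u = 1/a, ∂x/∂v = 0, ∂y/∂u = 0, ∂y/∂v = 1/b
g'_{uu} = (1/a)(1/a) + (0)(0) = 1/a^2
g'_{uv} = (1/a)(0) + (0)(1/b) = 0
g'_{vv} = (0)(0) + (1/b)(1/b) = 1/b^2
g'_{ij} = diag(1/a^2, 1/b^2)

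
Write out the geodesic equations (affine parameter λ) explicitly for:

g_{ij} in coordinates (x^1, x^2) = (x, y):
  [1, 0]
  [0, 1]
Geodesic equation: d^2x^k/dλ^2 + Γ^k_{ij} (dx^i/dλ)(dx^j/dλ) = 0.
All Christoffel symbols vanish, so the geodesics are straight lines:
d^2x/dλ^2 = 0
d^2y/dλ^2 = 0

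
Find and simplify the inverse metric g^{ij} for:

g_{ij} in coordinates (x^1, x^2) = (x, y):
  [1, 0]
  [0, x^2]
The metric is diagonal, so g^{ij} is diagonal with entries 1/g_{ii}: diag(1, 1/(x^2)).
g^{ij}:
  [1, 0]
  [0, 1/x^2]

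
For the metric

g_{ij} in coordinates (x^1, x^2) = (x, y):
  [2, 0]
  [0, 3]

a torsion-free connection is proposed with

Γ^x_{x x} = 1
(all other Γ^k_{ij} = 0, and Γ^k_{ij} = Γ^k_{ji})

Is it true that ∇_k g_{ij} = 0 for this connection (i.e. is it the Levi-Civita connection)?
Using ∇_k g_{ij} = ∂_k g_{ij} - Γ^m_{ki} g_{mj} - Γ^m_{kj} g_{im}:
∇_x g_{xx} = (0) - (2) - (2) = -4 ≠ 0
So the connection is not metric compatible (it is not the Levi-Civita connection).
No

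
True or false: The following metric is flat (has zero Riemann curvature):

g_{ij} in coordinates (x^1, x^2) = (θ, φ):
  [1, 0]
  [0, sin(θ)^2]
Non-zero Christoffel symbols:
Γ^θ_{φ φ} = -sin(2*θ)/2
Γ^φ_{θ φ} = 1/tan(θ)
Ricci tensor: R_{θθ} = 1, R_{θφ} = 0, R_{φφ} = sin(θ)^2
The Ricci tensor is non-zero, so the Riemann tensor is non-zero: not flat.
False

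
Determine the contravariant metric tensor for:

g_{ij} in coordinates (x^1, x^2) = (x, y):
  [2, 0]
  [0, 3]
The metric is diagonal, so g^{ij} is diagonal with entries 1/g_{ii}: diag(1/2, 1/3).
g^{ij}:
  [1/2, 0]
  [0, 1/3]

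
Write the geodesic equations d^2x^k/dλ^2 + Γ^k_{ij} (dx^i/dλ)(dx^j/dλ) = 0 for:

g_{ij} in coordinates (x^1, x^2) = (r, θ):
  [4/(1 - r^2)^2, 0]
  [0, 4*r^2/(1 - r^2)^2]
Geodesic equation: d^2x^k/dλ^2 + Γ^k_{ij} (dx^i/dλ)(dx^j/dλ) = 0.
Non-zero Christoffel symbols:
Γ^r_{r r} = 2*r/(1 - r^2)
Γ^r_{θ θ} = (r^3 + r)/(r^2 - 1)
Γ^θ_{r θ} = (-r^2 - 1)/(r^3 - r)
Substituting (the symmetric pair Γ^k_{ij}, Γ^k_{ji} combines into a factor 2):
d^2r/dλ^2 + (2*r/(1 - r^2)) (dr/dλ)^2 + ((r^3 + r)/(r^2 - 1)) (dθ/dλ)^2 = 0
d^2θ/dλ^2 + ((-2*r^2 - 2)/(r^3 - r)) (dr/dλ)(dθ/dλ) = 0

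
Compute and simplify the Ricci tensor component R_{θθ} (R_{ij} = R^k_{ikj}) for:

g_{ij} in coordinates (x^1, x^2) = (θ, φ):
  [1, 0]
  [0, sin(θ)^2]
Non-zero Christoffel symbols (Γ^k_{ij} = Γ^k_{ji}):
Γ^θ_{φ φ} = -sin(2*θ)/2
Γ^φ_{θ φ} = 1/tan(θ)
R^θ_{θ θ θ} = 0 (a repeated index in an antisymmetric pair)
R^φ_{θ φ θ} = ∂_φ Γ^φ_{θ θ} - ∂_θ Γ^φ_{θ φ} + Γ^φ_{φ m} Γ^m_{θ θ} - Γ^φ_{θ m} Γ^m_{θ φ}
  = (0) - (-1/sin(θ)^2) + (0) - (1/tan(θ)^2) = 1
R_{θθ} = R^θ_{θ θ θ} + R^φ_{θ φ θ} = (0) + (1) = 1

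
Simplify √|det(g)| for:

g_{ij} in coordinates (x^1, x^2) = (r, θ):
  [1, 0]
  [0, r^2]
det(g) = r^2
√|det(g)| = r
Volume element: dV = r dr dθ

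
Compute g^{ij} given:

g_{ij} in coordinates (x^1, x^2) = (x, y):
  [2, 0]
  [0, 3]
The metric is diagonal, so g^{ij} is diagonal with entries 1/g_{ii}: diag(1/2, 1/3).
g^{ij}:
  [1/2, 0]
  [0, 1/3]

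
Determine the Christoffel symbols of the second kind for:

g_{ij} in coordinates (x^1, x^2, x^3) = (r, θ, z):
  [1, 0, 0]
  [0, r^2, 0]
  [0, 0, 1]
Using Γ^k_{ij} = (1/2) g^{km} (∂_i g_{mj} + ∂_j g_{mi} - ∂_m g_{ij}); the metric is diagonal, so only the m = k term contributes.
Non-zero symbols (using the symmetry Γ^k_{ij} = Γ^k_{ji}):
Γ^r_{θ θ} = (1/2) g^{rr} (∂_θ g_{rθ} + ∂_θ g_{rθ} - ∂_r g_{θθ}) = (1/2)(1)((0) + (0) - (2*r)) = -r
Γ^θ_{r θ} = (1/2) g^{θθ} (∂_r g_{θθ} + ∂_θ g_{θr} - ∂_θ g_{rθ}) = (1/2)(1/r^2)((2*r) + (0) - (0)) = 1/r
All other Christoffel symbols are zero.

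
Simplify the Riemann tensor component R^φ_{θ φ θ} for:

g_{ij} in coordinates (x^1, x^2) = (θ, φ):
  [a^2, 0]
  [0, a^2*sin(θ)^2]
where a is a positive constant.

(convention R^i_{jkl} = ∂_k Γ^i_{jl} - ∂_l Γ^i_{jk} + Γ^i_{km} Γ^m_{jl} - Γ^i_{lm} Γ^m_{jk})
Non-zero Christoffel symbols (Γ^k_{ij} = Γ^k_{ji}):
Γ^θ_{φ φ} = -sin(2*θ)/2
Γ^φ_{θ φ} = 1/tan(θ)
R^φ_{θ φ θ} = ∂_φ Γ^φ_{θ θ} - ∂_θ Γ^φ_{θ φ} + Γ^φ_{φ m} Γ^m_{θ θ} - Γ^φ_{θ m} Γ^m_{θ φ}
  = (0) - (-1/sin(θ)^2) + (0) - (1/tan(θ)^2) = 1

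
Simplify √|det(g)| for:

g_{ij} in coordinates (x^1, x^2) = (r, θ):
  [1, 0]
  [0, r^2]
det(g) = r^2
√|det(g)| = r
Volume element: dV = r dr dθ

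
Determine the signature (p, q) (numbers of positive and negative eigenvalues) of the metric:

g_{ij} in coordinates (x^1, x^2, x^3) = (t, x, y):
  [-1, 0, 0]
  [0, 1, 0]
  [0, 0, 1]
The metric is diagonal, so its eigenvalues are the diagonal entries: -1, 1, 1 (at a generic point, where coordinate-dependent entries are positive).
2 positive, 1 negative.
(2, 1) - Lorentzian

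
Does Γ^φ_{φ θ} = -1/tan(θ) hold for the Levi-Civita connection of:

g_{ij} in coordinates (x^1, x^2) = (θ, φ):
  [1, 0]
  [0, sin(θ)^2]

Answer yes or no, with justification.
Γ^φ_{φ θ} = (1/2) g^{φφ} (∂_φ g_{φθ} + ∂_θ g_{φφ} - ∂_φ g_{φθ}) = (1/2)(1/sin(θ)^2)((0) + (sin(2*θ)) - (0)) = 1/tan(θ)
This differs from the proposed value -1/tan(θ).
No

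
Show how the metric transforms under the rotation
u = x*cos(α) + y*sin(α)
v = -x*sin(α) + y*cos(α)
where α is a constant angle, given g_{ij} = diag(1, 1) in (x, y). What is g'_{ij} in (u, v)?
Invert the transformation: x = u*cos(α) - v*sin(α), y = u*sin(α) + v*cos(α)
g'_{ij} = (∂x^k/∂x'^i)(∂x^l/∂x'^j) g_{kl}; with g_{kl} = δ_{kl} this is Σ_k (∂x^k/∂x'^i)(∂x^k/∂x'^j).
Jacobian: ∂x/∂u = cos(α), ∂x/∂v = -sin(α), ∂y/∂u = sin(α), ∂y/∂v = cos(α)
g'_{uu} = (cos(α))(cos(α)) + (sin(α))(sin(α)) = 1
g'_{uv} = (cos(α))(-sin(α)) + (sin(α))(cos(α)) = 0
g'_{vv} = (-sin(α))(-sin(α)) + (cos(α))(cos(α)) = 1
g'_{ij} = diag(1, 1)
The Euclidean metric is invariant under rotations.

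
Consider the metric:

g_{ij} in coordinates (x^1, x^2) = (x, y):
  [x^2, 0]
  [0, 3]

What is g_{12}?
With x^1 = x, x^2 = y, g_{12} = g_{xy} is the row-1, column-2 entry of the matrix.
g_{12} = 0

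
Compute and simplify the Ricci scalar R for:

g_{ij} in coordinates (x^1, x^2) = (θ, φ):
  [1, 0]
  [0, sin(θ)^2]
Non-zero Christoffel symbols (Γ^k_{ij} = Γ^k_{ji}):
Γ^θ_{φ φ} = -sin(2*θ)/2
Γ^φ_{θ φ} = 1/tan(θ)
Ricci tensor (R_{ij} = R^k_{ikj}): R_{θθ} = 1, R_{θφ} = 0, R_{φφ} = sin(θ)^2
Inverse metric: g^{θθ} = 1, g^{φφ} = 1/sin(θ)^2
R = g^{ij} R_{ij} = (1)(1) + (1/sin(θ)^2)(sin(θ)^2) = 2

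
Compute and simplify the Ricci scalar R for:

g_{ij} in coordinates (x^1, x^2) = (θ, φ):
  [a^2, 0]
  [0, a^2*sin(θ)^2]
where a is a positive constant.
Non-zero Christoffel symbols (Γ^k_{ij} = Γ^k_{ji}):
Γ^θ_{φ φ} = -sin(2*θ)/2
Γ^φ_{θ φ} = 1/tan(θ)
Ricci tensor (R_{ij} = R^k_{ikj}): R_{θθ} = 1, R_{θφ} = 0, R_{φφ} = sin(θ)^2
Inverse metric: g^{θθ} = 1/a^2, g^{φφ} = 1/(a^2*sin(θ)^2)
R = g^{ij} R_{ij} = (1/a^2)(1) + (1/(a^2*sin(θ)^2))(sin(θ)^2) = 2/a^2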